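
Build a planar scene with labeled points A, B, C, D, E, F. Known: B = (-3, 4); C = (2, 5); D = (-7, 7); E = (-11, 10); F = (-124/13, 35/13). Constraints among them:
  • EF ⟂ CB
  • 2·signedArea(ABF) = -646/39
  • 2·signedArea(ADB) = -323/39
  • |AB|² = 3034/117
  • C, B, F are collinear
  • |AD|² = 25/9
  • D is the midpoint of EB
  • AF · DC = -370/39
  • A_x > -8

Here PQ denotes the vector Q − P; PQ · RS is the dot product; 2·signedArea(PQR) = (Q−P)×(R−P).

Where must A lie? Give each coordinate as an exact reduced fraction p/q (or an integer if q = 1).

1. A_x = -102/13  [2·signedArea(ADB) = -323/39 ∩ AF · DC = -370/39]
2. A_y = 217/39  [2·signedArea(ADB) = -323/39 ∩ AF · DC = -370/39]
   → A = (-102/13, 217/39)

A = (-102/13, 217/39)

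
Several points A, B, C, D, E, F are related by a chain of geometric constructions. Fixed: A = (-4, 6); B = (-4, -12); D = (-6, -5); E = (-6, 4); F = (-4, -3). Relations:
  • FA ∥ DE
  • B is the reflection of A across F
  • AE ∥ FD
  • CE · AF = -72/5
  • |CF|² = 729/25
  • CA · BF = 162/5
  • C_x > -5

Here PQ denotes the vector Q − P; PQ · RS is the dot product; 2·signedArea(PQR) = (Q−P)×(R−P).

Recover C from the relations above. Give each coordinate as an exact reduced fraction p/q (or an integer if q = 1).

C = (-4, 12/5)

1. C_y = 12/5  [CE · AF = -72/5]
2. C_x = -4  [|CF|² = 729/25]
   → C = (-4, 12/5)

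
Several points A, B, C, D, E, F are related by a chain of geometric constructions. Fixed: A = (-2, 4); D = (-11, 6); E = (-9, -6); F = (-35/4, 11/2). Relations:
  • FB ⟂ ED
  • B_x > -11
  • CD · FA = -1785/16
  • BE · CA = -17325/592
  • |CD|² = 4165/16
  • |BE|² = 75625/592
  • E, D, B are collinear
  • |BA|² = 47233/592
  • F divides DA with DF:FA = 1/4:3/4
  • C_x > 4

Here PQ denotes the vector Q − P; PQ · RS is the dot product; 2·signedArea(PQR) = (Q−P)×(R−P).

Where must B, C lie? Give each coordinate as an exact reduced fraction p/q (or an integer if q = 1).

1. B_x = -1607/148  [E, D, B are collinear ∩ FB ⟂ ED]
2. B_y = 381/74  [E, D, B are collinear ∩ FB ⟂ ED]
   → B = (-1607/148, 381/74)
3. C_x = 19/4  [CD · FA = -1785/16 ∩ BE · CA = -17325/592]
4. C_y = 5/2  [CD · FA = -1785/16 ∩ BE · CA = -17325/592]
   → C = (19/4, 5/2)

B = (-1607/148, 381/74)
C = (19/4, 5/2)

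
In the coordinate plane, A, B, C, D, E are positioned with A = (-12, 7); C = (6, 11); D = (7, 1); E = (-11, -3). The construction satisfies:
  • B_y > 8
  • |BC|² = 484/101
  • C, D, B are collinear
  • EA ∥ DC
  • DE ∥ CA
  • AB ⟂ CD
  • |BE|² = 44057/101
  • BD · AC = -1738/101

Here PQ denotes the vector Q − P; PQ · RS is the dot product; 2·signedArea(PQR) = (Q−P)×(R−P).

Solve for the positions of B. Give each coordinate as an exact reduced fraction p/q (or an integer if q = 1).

1. B_x = 628/101  [C, D, B are collinear ∩ AB ⟂ CD]
2. B_y = 891/101  [C, D, B are collinear ∩ AB ⟂ CD]
   → B = (628/101, 891/101)

B = (628/101, 891/101)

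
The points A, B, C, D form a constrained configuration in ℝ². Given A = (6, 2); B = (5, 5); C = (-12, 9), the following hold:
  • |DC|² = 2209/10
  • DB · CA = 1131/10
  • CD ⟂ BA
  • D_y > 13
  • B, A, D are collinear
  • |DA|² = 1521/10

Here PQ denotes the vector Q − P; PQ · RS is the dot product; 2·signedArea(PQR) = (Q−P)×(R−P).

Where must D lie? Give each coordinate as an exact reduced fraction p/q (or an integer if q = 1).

1. D_x = 21/10  [B, A, D are collinear ∩ CD ⟂ BA]
2. D_y = 137/10  [B, A, D are collinear ∩ CD ⟂ BA]
   → D = (21/10, 137/10)

D = (21/10, 137/10)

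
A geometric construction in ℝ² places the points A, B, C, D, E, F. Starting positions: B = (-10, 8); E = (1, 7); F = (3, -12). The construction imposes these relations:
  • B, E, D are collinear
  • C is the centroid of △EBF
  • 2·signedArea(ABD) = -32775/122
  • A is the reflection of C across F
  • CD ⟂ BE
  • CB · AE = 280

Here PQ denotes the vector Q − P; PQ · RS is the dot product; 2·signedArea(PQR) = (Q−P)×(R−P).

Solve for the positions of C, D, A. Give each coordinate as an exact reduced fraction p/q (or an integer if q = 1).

1. C_x = -2  [C is the centroid of △EBF]
2. C_y = 1  [C is the centroid of △EBF]
   → C = (-2, 1)
3. D_x = -175/122  [B, E, D are collinear ∩ CD ⟂ BE]
4. D_y = 881/122  [B, E, D are collinear ∩ CD ⟂ BE]
   → D = (-175/122, 881/122)
5. A_x = 8  [A is the reflection of C across F]
6. A_y = -25  [A is the reflection of C across F]
   → A = (8, -25)

A = (8, -25)
C = (-2, 1)
D = (-175/122, 881/122)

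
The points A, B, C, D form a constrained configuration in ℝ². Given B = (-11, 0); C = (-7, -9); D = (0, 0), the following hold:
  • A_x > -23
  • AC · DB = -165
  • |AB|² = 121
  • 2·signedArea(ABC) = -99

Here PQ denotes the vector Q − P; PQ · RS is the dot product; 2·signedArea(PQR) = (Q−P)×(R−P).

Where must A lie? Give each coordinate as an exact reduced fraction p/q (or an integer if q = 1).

1. A_x = -22  [2·signedArea(ABC) = -99 ∩ AC · DB = -165]
2. A_y = 0  [2·signedArea(ABC) = -99 ∩ AC · DB = -165]
   → A = (-22, 0)

A = (-22, 0)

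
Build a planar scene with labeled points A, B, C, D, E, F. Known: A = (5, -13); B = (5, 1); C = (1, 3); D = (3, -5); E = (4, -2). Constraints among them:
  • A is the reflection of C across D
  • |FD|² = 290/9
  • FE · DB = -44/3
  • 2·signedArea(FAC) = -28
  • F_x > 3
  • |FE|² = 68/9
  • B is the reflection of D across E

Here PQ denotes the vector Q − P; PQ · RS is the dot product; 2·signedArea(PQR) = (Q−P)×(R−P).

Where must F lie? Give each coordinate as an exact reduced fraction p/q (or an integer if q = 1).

1. F_x = 10/3  [2·signedArea(FAC) = -28 ∩ FE · DB = -44/3]
2. F_y = 2/3  [2·signedArea(FAC) = -28 ∩ FE · DB = -44/3]
   → F = (10/3, 2/3)

F = (10/3, 2/3)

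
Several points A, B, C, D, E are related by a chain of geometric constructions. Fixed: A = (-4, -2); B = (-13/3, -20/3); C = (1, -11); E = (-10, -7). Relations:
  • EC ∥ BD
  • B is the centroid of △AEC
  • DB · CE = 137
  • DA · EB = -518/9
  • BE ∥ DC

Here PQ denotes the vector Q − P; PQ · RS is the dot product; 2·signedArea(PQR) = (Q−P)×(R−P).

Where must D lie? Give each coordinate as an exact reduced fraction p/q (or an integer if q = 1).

1. D_x = 20/3  [BE ∥ DC ∩ EC ∥ BD]
2. D_y = -32/3  [BE ∥ DC ∩ EC ∥ BD]
   → D = (20/3, -32/3)

D = (20/3, -32/3)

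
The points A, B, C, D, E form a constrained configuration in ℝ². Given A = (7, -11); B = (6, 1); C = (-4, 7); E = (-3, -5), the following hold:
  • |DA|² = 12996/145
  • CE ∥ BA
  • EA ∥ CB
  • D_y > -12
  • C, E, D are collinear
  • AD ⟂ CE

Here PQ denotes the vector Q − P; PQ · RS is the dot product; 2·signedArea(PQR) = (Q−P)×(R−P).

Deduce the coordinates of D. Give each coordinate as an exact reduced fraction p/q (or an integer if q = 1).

D = (-353/145, -1709/145)

1. D_x = -353/145  [C, E, D are collinear ∩ AD ⟂ CE]
2. D_y = -1709/145  [C, E, D are collinear ∩ AD ⟂ CE]
   → D = (-353/145, -1709/145)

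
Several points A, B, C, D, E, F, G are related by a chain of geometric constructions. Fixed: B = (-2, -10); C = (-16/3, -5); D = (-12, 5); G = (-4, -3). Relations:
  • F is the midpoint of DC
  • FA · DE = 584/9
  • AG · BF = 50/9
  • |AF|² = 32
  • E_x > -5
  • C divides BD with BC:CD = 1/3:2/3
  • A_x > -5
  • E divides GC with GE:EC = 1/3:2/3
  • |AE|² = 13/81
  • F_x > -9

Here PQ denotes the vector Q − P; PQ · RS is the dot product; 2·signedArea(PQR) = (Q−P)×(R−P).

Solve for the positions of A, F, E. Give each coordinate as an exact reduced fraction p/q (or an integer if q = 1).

1. F_x = -26/3  [F is the midpoint of DC]
2. F_y = 0  [F is the midpoint of DC]
   → F = (-26/3, 0)
3. E_x = -40/9  [E divides GC with GE:EC = 1/3:2/3]
4. E_y = -11/3  [E divides GC with GE:EC = 1/3:2/3]
   → E = (-40/9, -11/3)
5. A_x = -14/3  [AG · BF = 50/9 ∩ FA · DE = 584/9]
6. A_y = -4  [AG · BF = 50/9 ∩ FA · DE = 584/9]
   → A = (-14/3, -4)

A = (-14/3, -4)
E = (-40/9, -11/3)
F = (-26/3, 0)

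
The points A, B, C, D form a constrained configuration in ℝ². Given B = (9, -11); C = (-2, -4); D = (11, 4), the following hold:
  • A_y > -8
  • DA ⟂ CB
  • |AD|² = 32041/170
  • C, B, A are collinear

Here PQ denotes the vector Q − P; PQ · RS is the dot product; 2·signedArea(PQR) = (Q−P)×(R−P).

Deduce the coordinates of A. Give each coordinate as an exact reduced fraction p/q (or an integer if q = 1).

1. A_x = 617/170  [C, B, A are collinear ∩ DA ⟂ CB]
2. A_y = -1289/170  [C, B, A are collinear ∩ DA ⟂ CB]
   → A = (617/170, -1289/170)

A = (617/170, -1289/170)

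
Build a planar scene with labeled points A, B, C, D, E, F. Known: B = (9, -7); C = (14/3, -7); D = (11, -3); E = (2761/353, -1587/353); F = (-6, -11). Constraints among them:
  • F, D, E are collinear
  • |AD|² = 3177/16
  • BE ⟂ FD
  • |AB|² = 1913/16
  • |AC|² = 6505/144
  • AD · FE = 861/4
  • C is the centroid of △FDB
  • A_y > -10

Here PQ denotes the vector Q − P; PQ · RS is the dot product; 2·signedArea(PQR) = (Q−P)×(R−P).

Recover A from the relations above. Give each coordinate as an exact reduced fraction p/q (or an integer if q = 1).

1. A_x = -7/4  [line -4879/353·x + -2296/353·y + -116809/1412 = 0 ∩ |AB|² = 1913/16]
2. A_y = -9  [line -4879/353·x + -2296/353·y + -116809/1412 = 0 ∩ |AB|² = 1913/16]
   → A = (-7/4, -9)

A = (-7/4, -9)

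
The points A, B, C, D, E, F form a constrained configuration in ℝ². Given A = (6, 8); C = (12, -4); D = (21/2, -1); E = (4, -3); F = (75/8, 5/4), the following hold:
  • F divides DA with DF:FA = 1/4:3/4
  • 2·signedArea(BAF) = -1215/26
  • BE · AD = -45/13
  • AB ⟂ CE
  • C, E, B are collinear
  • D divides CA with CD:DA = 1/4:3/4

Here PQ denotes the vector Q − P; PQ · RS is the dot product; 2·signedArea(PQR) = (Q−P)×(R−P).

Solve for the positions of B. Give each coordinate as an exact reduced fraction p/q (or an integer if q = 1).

1. B_x = 60/13  [C, E, B are collinear ∩ AB ⟂ CE]
2. B_y = -40/13  [C, E, B are collinear ∩ AB ⟂ CE]
   → B = (60/13, -40/13)

B = (60/13, -40/13)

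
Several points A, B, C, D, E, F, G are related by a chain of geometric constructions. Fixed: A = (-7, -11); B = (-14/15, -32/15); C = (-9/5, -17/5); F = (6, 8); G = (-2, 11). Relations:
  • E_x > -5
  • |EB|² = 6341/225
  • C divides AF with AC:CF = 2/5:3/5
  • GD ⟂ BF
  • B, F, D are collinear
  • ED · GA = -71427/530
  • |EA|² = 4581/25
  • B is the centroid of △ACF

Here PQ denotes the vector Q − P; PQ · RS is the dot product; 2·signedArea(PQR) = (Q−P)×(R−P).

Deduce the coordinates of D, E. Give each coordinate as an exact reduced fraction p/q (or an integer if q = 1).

1. D_x = 2569/530  [B, F, D are collinear ∩ GD ⟂ BF]
2. D_y = 3347/530  [B, F, D are collinear ∩ GD ⟂ BF]
   → D = (2569/530, 3347/530)
3. E_x = -4  [line 5·x + 22·y + -142/5 = 0 ∩ |EA|² = 4581/25]
4. E_y = 11/5  [line 5·x + 22·y + -142/5 = 0 ∩ |EA|² = 4581/25]
   → E = (-4, 11/5)

D = (2569/530, 3347/530)
E = (-4, 11/5)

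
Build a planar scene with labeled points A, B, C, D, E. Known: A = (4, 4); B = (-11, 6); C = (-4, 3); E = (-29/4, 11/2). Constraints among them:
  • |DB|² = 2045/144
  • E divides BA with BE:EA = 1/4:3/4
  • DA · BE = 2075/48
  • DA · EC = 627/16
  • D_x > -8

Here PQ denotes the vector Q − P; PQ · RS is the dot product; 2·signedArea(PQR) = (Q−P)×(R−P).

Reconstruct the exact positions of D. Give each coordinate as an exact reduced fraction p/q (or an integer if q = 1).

1. D_x = -89/12  [DA · BE = 2075/48 ∩ DA · EC = 627/16]
2. D_y = 29/6  [DA · BE = 2075/48 ∩ DA · EC = 627/16]
   → D = (-89/12, 29/6)

D = (-89/12, 29/6)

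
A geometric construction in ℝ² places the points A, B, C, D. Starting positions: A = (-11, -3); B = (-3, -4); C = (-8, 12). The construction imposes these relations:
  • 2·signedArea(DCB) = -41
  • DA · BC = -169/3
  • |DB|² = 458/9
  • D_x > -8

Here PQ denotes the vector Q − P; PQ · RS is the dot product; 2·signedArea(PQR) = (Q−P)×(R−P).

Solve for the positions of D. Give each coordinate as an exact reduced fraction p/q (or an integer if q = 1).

D = (-22/3, 5/3)

1. D_x = -22/3  [DA · BC = -169/3 ∩ 2·signedArea(DCB) = -41]
2. D_y = 5/3  [DA · BC = -169/3 ∩ 2·signedArea(DCB) = -41]
   → D = (-22/3, 5/3)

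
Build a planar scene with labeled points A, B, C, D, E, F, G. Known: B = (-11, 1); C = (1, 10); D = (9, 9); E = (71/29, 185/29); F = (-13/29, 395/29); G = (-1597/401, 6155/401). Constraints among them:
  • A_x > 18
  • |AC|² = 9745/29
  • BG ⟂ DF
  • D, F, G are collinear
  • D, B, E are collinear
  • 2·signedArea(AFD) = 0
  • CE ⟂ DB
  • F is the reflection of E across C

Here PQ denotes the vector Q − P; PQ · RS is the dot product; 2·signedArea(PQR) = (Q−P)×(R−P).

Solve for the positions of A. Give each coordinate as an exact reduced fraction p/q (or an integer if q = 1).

A = (535/29, 127/29)

1. A_x = 535/29  [line 134/29·x + 274/29·y + -3672/29 = 0 ∩ |AC|² = 9745/29]
2. A_y = 127/29  [line 134/29·x + 274/29·y + -3672/29 = 0 ∩ |AC|² = 9745/29]
   → A = (535/29, 127/29)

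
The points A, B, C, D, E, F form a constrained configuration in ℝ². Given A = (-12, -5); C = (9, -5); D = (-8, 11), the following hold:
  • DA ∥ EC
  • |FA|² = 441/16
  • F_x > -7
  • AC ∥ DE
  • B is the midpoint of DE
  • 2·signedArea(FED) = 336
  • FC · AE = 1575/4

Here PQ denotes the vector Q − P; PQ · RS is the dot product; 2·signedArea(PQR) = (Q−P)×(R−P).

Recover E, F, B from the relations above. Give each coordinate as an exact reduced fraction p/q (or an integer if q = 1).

1. E_x = 13  [DA ∥ EC ∩ AC ∥ DE]
2. E_y = 11  [DA ∥ EC ∩ AC ∥ DE]
   → E = (13, 11)
3. F_x = -27/4  [2·signedArea(FED) = 336 ∩ FC · AE = 1575/4]
4. F_y = -5  [2·signedArea(FED) = 336 ∩ FC · AE = 1575/4]
   → F = (-27/4, -5)
5. B_x = 5/2  [B is the midpoint of DE]
6. B_y = 11  [B is the midpoint of DE]
   → B = (5/2, 11)

B = (5/2, 11)
E = (13, 11)
F = (-27/4, -5)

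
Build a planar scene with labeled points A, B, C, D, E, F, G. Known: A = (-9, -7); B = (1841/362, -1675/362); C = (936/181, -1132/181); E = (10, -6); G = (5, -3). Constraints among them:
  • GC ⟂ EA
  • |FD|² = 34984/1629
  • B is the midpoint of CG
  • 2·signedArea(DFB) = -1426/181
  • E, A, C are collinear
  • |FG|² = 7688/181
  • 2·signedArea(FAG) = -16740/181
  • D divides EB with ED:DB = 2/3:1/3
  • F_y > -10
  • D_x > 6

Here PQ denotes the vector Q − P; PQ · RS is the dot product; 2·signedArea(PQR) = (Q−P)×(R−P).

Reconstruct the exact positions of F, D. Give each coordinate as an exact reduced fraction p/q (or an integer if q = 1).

D = (1217/181, -2761/543)
F = (967/181, -1721/181)

1. D_x = 1217/181  [D divides EB with ED:DB = 2/3:1/3]
2. D_y = -2761/543  [D divides EB with ED:DB = 2/3:1/3]
   → D = (1217/181, -2761/543)
3. F_x = 967/181  [2·signedArea(FAG) = -16740/181 ∩ 2·signedArea(DFB) = -1426/181]
4. F_y = -1721/181  [2·signedArea(FAG) = -16740/181 ∩ 2·signedArea(DFB) = -1426/181]
   → F = (967/181, -1721/181)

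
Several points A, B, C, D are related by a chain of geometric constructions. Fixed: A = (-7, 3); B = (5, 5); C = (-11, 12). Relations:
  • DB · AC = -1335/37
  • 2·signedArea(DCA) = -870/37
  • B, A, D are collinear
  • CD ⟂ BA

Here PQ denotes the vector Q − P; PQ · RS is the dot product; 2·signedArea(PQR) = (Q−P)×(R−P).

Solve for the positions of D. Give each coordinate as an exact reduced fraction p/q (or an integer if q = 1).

D = (-349/37, 96/37)

1. D_x = -349/37  [B, A, D are collinear ∩ CD ⟂ BA]
2. D_y = 96/37  [B, A, D are collinear ∩ CD ⟂ BA]
   → D = (-349/37, 96/37)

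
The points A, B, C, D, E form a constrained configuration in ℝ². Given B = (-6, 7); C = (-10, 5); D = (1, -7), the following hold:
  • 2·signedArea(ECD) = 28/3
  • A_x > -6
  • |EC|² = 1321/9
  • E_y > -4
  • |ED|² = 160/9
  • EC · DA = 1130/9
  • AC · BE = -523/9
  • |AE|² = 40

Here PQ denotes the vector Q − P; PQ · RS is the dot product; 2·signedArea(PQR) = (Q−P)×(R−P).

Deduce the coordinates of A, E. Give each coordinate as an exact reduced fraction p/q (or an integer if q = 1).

A = (-5, 5/3)
E = (-7/5, -53/15)

1. E_x = -7/5  [line 12·x + 11·y + 167/3 = 0 ∩ |ED|² = 160/9]
2. E_y = -53/15  [line 12·x + 11·y + 167/3 = 0 ∩ |ED|² = 160/9]
   → E = (-7/5, -53/15)
3. A_x = -5  [AC · BE = -523/9 ∩ EC · DA = 1130/9]
4. A_y = 5/3  [AC · BE = -523/9 ∩ EC · DA = 1130/9]
   → A = (-5, 5/3)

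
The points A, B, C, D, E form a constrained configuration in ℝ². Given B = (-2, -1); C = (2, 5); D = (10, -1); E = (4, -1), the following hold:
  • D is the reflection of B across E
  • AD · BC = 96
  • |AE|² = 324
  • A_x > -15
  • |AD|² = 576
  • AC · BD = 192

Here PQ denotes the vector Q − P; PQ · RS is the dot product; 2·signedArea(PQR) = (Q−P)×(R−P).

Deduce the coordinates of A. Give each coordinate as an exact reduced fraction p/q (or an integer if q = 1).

A = (-14, -1)

1. A_x = -14  [AC · BD = 192 ∩ AD · BC = 96]
2. A_y = -1  [AC · BD = 192 ∩ AD · BC = 96]
   → A = (-14, -1)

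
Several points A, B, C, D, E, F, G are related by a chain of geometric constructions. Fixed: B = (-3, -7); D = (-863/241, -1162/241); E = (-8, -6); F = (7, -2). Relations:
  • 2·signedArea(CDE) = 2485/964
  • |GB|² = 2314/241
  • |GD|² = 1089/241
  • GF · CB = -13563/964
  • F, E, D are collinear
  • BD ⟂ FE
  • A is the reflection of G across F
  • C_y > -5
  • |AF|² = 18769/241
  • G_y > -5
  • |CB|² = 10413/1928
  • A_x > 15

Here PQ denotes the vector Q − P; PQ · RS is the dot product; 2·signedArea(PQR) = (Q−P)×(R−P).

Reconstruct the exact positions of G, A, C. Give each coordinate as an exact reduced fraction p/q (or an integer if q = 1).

1. C_x = -1827/964  [line 284/241·x + -1065/241·y + -18957/964 = 0 ∩ |CB|² = 10413/1928]
2. C_y = -4777/964  [line 284/241·x + -1065/241·y + -18957/964 = 0 ∩ |CB|² = 10413/1928]
   → C = (-1827/964, -4777/964)
3. G_x = -368/241  [line 1065/964·x + 1971/964·y + 5025/482 = 0 ∩ |GB|² = 2314/241]
4. G_y = -1030/241  [line 1065/964·x + 1971/964·y + 5025/482 = 0 ∩ |GB|² = 2314/241]
   → G = (-368/241, -1030/241)
5. A_x = 3742/241  [A is the reflection of G across F]
6. A_y = 66/241  [A is the reflection of G across F]
   → A = (3742/241, 66/241)

A = (3742/241, 66/241)
C = (-1827/964, -4777/964)
G = (-368/241, -1030/241)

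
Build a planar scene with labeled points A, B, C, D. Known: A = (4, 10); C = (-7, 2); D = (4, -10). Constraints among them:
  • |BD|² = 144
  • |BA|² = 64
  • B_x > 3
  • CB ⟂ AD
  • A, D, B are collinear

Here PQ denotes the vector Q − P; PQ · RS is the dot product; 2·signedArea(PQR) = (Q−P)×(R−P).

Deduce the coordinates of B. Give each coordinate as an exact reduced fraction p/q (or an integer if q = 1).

B = (4, 2)

1. B_x = 4  [A, D, B are collinear ∩ CB ⟂ AD]
2. B_y = 2  [A, D, B are collinear ∩ CB ⟂ AD]
   → B = (4, 2)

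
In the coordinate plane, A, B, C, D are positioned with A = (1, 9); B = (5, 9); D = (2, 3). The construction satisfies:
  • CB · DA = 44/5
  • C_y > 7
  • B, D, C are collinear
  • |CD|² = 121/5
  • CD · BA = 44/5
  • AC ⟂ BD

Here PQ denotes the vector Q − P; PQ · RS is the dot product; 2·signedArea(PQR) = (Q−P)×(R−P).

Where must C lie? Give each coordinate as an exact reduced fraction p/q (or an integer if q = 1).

C = (21/5, 37/5)

1. C_x = 21/5  [B, D, C are collinear ∩ AC ⟂ BD]
2. C_y = 37/5  [B, D, C are collinear ∩ AC ⟂ BD]
   → C = (21/5, 37/5)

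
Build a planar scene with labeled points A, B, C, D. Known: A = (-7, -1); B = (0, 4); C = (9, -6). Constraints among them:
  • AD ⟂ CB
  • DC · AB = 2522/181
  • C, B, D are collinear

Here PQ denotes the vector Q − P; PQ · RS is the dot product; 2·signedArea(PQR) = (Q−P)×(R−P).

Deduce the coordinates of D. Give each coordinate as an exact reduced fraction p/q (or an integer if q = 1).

D = (-117/181, 854/181)

1. D_x = -117/181  [C, B, D are collinear ∩ AD ⟂ CB]
2. D_y = 854/181  [C, B, D are collinear ∩ AD ⟂ CB]
   → D = (-117/181, 854/181)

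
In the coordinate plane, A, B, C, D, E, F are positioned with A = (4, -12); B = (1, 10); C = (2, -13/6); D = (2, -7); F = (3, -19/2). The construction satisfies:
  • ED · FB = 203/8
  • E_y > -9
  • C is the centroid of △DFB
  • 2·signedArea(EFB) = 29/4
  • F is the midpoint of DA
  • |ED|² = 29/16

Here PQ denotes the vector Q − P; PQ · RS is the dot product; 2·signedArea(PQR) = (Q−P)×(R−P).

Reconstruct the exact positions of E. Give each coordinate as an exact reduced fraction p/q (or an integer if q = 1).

1. E_x = 5/2  [ED · FB = 203/8 ∩ 2·signedArea(EFB) = 29/4]
2. E_y = -33/4  [ED · FB = 203/8 ∩ 2·signedArea(EFB) = 29/4]
   → E = (5/2, -33/4)

E = (5/2, -33/4)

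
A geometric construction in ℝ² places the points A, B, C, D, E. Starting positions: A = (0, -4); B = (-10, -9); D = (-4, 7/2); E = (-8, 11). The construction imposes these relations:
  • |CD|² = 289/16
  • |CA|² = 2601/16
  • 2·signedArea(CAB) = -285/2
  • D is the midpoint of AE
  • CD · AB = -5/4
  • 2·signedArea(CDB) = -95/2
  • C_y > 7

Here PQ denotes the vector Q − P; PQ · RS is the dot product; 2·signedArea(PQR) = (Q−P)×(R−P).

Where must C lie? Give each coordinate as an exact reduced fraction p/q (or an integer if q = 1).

1. C_x = -6  [2·signedArea(CDB) = -95/2 ∩ CD · AB = -5/4]
2. C_y = 29/4  [2·signedArea(CDB) = -95/2 ∩ CD · AB = -5/4]
   → C = (-6, 29/4)

C = (-6, 29/4)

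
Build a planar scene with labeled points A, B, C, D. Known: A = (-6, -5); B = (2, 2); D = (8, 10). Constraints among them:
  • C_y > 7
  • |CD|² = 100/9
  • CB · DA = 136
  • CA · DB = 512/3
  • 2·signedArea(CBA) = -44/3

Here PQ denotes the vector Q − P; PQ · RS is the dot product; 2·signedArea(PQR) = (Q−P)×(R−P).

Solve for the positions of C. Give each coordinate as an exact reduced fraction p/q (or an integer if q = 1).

C = (6, 22/3)

1. C_x = 6  [CA · DB = 512/3 ∩ 2·signedArea(CBA) = -44/3]
2. C_y = 22/3  [CA · DB = 512/3 ∩ 2·signedArea(CBA) = -44/3]
   → C = (6, 22/3)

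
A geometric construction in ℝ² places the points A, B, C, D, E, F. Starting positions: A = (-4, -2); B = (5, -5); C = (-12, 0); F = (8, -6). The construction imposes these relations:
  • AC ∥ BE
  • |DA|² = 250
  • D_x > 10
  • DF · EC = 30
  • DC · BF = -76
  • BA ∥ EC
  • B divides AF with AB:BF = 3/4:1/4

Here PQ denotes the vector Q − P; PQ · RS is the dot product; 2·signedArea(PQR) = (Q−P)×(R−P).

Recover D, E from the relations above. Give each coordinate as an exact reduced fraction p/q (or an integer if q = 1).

D = (11, -7)
E = (-3, -3)

1. D_x = 11  [line -3·x + 1·y + 40 = 0 ∩ |DA|² = 250]
2. D_y = -7  [line -3·x + 1·y + 40 = 0 ∩ |DA|² = 250]
   → D = (11, -7)
3. E_x = -3  [DF · EC = 30 ∩ BA ∥ EC]
4. E_y = -3  [DF · EC = 30 ∩ BA ∥ EC]
   → E = (-3, -3)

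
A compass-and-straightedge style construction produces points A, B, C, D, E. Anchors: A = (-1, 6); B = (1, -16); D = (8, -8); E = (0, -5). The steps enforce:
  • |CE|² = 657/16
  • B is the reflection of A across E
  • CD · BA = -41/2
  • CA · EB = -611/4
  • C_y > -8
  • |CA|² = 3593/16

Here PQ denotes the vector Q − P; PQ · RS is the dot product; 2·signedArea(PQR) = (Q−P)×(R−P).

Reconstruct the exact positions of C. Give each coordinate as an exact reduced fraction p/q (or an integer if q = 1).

C = (6, -29/4)

1. C_x = 6  [line -1·x + 11·y + 343/4 = 0 ∩ |CE|² = 657/16]
2. C_y = -29/4  [line -1·x + 11·y + 343/4 = 0 ∩ |CE|² = 657/16]
   → C = (6, -29/4)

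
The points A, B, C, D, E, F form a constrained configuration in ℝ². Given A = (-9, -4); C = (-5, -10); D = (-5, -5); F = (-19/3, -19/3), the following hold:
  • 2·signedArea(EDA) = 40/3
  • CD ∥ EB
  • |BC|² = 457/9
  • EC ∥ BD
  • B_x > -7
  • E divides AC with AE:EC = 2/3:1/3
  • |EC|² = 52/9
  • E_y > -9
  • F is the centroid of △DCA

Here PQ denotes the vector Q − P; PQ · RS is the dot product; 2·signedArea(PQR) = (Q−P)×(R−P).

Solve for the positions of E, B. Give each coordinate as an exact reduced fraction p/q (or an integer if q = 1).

B = (-19/3, -3)
E = (-19/3, -8)

1. E_x = -19/3  [E divides AC with AE:EC = 2/3:1/3]
2. E_y = -8  [E divides AC with AE:EC = 2/3:1/3]
   → E = (-19/3, -8)
3. B_x = -19/3  [EC ∥ BD ∩ CD ∥ EB]
4. B_y = -3  [EC ∥ BD ∩ CD ∥ EB]
   → B = (-19/3, -3)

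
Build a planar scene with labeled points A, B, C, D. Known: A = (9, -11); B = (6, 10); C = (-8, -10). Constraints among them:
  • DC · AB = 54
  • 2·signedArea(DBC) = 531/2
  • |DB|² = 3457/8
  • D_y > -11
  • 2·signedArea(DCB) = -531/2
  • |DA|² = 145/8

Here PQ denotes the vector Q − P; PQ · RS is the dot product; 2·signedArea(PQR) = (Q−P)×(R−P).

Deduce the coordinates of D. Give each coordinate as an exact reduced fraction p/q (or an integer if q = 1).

D = (19/4, -43/4)

1. D_x = 19/4  [2·signedArea(DBC) = 531/2 ∩ DC · AB = 54]
2. D_y = -43/4  [2·signedArea(DBC) = 531/2 ∩ DC · AB = 54]
   → D = (19/4, -43/4)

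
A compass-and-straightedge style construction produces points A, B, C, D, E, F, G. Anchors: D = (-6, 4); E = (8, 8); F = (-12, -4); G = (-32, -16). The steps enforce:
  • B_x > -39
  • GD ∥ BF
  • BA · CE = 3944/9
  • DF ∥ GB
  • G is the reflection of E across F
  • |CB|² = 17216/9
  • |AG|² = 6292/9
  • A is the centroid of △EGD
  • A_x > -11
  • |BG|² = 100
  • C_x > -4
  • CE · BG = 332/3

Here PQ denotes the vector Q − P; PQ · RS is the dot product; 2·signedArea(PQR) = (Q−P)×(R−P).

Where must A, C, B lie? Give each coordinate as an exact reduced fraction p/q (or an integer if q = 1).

A = (-10, -4/3)
B = (-38, -24)
C = (-10/3, 8/3)

1. A_x = -10  [A is the centroid of △EGD]
2. A_y = -4/3  [A is the centroid of △EGD]
   → A = (-10, -4/3)
3. B_x = -38  [GD ∥ BF ∩ DF ∥ GB]
4. B_y = -24  [GD ∥ BF ∩ DF ∥ GB]
   → B = (-38, -24)
5. C_x = -10/3  [CE · BG = 332/3 ∩ BA · CE = 3944/9]
6. C_y = 8/3  [CE · BG = 332/3 ∩ BA · CE = 3944/9]
   → C = (-10/3, 8/3)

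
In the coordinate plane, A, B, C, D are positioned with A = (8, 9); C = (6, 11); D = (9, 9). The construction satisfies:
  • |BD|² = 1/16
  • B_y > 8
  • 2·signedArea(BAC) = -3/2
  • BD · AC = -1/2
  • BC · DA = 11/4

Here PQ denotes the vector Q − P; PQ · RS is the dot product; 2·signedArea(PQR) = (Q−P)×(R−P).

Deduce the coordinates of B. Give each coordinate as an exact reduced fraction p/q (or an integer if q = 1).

1. B_x = 35/4  [BC · DA = 11/4 ∩ BD · AC = -1/2]
2. B_y = 9  [BC · DA = 11/4 ∩ BD · AC = -1/2]
   → B = (35/4, 9)

B = (35/4, 9)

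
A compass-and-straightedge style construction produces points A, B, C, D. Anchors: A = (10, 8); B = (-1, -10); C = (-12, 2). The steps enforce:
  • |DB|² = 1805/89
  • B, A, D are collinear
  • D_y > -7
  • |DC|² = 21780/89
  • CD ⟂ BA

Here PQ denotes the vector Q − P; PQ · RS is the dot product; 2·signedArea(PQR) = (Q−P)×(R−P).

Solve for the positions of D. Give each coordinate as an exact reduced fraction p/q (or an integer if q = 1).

1. D_x = 120/89  [B, A, D are collinear ∩ CD ⟂ BA]
2. D_y = -548/89  [B, A, D are collinear ∩ CD ⟂ BA]
   → D = (120/89, -548/89)

D = (120/89, -548/89)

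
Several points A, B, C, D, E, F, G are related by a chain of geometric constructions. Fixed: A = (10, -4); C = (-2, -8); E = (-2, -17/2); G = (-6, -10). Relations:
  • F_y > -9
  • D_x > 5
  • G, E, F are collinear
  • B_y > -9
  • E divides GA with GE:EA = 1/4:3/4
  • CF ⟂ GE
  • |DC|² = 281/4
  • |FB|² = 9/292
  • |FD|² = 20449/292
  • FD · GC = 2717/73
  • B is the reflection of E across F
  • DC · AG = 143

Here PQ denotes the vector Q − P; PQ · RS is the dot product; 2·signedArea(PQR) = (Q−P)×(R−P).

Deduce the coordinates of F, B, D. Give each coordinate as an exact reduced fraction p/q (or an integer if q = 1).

1. F_x = -134/73  [G, E, F are collinear ∩ CF ⟂ GE]
2. F_y = -616/73  [G, E, F are collinear ∩ CF ⟂ GE]
   → F = (-134/73, -616/73)
3. B_x = -122/73  [B is the reflection of E across F]
4. B_y = -1223/146  [B is the reflection of E across F]
   → B = (-122/73, -1223/146)
5. D_x = 6  [DC · AG = 143 ∩ FD · GC = 2717/73]
6. D_y = -11/2  [DC · AG = 143 ∩ FD · GC = 2717/73]
   → D = (6, -11/2)

B = (-122/73, -1223/146)
D = (6, -11/2)
F = (-134/73, -616/73)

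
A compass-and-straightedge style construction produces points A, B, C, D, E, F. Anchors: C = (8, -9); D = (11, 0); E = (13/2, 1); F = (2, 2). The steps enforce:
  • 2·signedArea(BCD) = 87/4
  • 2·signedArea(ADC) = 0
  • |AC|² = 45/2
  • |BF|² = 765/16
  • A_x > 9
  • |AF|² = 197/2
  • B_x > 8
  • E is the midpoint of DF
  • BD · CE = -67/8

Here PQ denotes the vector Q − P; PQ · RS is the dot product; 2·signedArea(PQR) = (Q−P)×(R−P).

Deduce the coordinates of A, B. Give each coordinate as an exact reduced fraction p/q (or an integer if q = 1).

1. A_x = 19/2  [line 9·x + -3·y + -99 = 0 ∩ |AC|² = 45/2]
2. A_y = -9/2  [line 9·x + -3·y + -99 = 0 ∩ |AC|² = 45/2]
   → A = (19/2, -9/2)
3. B_x = 35/4  [BD · CE = -67/8 ∩ 2·signedArea(BCD) = 87/4]
4. B_y = 1/2  [BD · CE = -67/8 ∩ 2·signedArea(BCD) = 87/4]
   → B = (35/4, 1/2)

A = (19/2, -9/2)
B = (35/4, 1/2)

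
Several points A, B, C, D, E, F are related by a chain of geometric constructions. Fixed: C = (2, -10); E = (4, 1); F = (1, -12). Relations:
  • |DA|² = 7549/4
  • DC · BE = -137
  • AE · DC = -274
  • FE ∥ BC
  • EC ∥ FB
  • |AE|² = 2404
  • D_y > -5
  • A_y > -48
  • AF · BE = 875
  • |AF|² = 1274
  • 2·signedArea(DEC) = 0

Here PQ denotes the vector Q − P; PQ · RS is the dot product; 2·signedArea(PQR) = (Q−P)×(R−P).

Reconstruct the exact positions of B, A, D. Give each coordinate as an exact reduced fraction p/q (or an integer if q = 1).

1. B_x = -1  [FE ∥ BC ∩ EC ∥ FB]
2. B_y = -23  [FE ∥ BC ∩ EC ∥ FB]
   → B = (-1, -23)
3. A_x = -6  [line -5·x + -24·y + -1158 = 0 ∩ |AE|² = 2404]
4. A_y = -47  [line -5·x + -24·y + -1158 = 0 ∩ |AE|² = 2404]
   → A = (-6, -47)
5. D_x = 3  [AE · DC = -274 ∩ 2·signedArea(DEC) = 0]
6. D_y = -9/2  [AE · DC = -274 ∩ 2·signedArea(DEC) = 0]
   → D = (3, -9/2)

A = (-6, -47)
B = (-1, -23)
D = (3, -9/2)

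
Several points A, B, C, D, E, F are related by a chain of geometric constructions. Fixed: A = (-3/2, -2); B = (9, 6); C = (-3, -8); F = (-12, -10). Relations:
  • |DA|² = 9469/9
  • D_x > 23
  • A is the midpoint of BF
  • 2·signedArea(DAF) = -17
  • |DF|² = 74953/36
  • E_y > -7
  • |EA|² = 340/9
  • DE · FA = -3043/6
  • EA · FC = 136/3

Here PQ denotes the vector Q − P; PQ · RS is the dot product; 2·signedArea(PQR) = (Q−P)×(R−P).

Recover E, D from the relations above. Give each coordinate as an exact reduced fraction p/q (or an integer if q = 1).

D = (47/2, 56/3)
E = (-11/2, -20/3)

1. D_x = 47/2  [line 8·x + -21/2·y + 8 = 0 ∩ |DF|² = 74953/36]
2. D_y = 56/3  [line 8·x + -21/2·y + 8 = 0 ∩ |DF|² = 74953/36]
   → D = (47/2, 56/3)
3. E_x = -11/2  [EA · FC = 136/3 ∩ DE · FA = -3043/6]
4. E_y = -20/3  [EA · FC = 136/3 ∩ DE · FA = -3043/6]
   → E = (-11/2, -20/3)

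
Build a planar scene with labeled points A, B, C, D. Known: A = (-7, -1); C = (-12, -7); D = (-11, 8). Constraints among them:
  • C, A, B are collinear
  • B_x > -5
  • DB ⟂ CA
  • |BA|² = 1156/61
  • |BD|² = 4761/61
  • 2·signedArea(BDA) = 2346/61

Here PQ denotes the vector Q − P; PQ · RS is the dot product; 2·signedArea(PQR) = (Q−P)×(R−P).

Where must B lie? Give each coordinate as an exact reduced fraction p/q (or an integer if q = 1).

B = (-257/61, 143/61)

1. B_x = -257/61  [C, A, B are collinear ∩ DB ⟂ CA]
2. B_y = 143/61  [C, A, B are collinear ∩ DB ⟂ CA]
   → B = (-257/61, 143/61)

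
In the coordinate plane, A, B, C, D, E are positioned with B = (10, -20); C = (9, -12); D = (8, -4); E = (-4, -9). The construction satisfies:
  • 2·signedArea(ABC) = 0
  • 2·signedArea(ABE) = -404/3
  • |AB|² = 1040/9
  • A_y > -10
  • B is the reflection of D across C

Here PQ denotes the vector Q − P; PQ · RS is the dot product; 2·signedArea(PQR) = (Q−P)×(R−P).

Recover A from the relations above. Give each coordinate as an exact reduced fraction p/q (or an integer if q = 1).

1. A_x = 26/3  [2·signedArea(ABC) = 0 ∩ 2·signedArea(ABE) = -404/3]
2. A_y = -28/3  [2·signedArea(ABC) = 0 ∩ 2·signedArea(ABE) = -404/3]
   → A = (26/3, -28/3)

A = (26/3, -28/3)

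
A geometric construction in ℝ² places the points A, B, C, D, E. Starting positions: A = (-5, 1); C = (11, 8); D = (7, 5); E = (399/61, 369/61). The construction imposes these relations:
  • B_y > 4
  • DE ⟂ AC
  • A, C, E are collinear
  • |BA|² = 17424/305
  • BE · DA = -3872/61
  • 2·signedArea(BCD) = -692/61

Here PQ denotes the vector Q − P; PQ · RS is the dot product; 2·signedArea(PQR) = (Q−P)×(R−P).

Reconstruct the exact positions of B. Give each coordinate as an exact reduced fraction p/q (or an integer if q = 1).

B = (587/305, 1229/305)

1. B_x = 587/305  [BE · DA = -3872/61 ∩ 2·signedArea(BCD) = -692/61]
2. B_y = 1229/305  [BE · DA = -3872/61 ∩ 2·signedArea(BCD) = -692/61]
   → B = (587/305, 1229/305)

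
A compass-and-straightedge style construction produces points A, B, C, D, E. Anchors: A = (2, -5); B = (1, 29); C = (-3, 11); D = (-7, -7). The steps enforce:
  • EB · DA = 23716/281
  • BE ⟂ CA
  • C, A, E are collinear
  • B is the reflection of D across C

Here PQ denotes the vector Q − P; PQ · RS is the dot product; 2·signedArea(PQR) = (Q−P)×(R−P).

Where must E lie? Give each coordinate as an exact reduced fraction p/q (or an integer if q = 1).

1. E_x = -2183/281  [C, A, E are collinear ∩ BE ⟂ CA]
2. E_y = 7379/281  [C, A, E are collinear ∩ BE ⟂ CA]
   → E = (-2183/281, 7379/281)

E = (-2183/281, 7379/281)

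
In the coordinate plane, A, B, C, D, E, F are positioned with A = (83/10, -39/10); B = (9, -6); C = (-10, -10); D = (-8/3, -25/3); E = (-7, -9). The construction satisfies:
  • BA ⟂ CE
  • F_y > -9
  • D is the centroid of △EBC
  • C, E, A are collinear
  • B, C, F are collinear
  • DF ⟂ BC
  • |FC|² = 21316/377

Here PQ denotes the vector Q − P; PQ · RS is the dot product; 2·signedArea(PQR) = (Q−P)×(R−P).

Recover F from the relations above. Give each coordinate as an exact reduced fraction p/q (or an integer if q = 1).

F = (-996/377, -3186/377)

1. F_x = -996/377  [B, C, F are collinear ∩ DF ⟂ BC]
2. F_y = -3186/377  [B, C, F are collinear ∩ DF ⟂ BC]
   → F = (-996/377, -3186/377)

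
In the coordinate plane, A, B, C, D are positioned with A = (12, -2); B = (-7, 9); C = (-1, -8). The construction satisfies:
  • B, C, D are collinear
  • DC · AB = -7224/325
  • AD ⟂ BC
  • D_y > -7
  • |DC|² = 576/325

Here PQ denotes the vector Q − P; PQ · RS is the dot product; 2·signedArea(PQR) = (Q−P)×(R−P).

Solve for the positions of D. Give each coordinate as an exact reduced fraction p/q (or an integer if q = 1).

1. D_x = -469/325  [B, C, D are collinear ∩ AD ⟂ BC]
2. D_y = -2192/325  [B, C, D are collinear ∩ AD ⟂ BC]
   → D = (-469/325, -2192/325)

D = (-469/325, -2192/325)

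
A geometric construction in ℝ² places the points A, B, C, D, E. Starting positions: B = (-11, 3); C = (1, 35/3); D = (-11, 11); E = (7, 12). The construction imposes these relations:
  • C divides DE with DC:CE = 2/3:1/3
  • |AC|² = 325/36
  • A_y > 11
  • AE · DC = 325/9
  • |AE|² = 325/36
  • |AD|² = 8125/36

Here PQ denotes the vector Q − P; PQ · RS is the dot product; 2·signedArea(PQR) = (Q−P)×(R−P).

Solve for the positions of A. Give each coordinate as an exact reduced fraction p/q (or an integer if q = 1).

A = (4, 71/6)

1. A_x = 4  [line -12·x + -2/3·y + 503/9 = 0 ∩ |AC|² = 325/36]
2. A_y = 71/6  [line -12·x + -2/3·y + 503/9 = 0 ∩ |AC|² = 325/36]
   → A = (4, 71/6)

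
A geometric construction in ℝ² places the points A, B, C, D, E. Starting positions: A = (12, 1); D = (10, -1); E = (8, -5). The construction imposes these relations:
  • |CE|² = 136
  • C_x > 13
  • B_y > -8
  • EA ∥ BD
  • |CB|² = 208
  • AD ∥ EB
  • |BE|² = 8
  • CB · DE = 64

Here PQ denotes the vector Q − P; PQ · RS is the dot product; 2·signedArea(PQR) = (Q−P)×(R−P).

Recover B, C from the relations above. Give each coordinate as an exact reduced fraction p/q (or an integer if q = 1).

1. B_x = 6  [EA ∥ BD ∩ AD ∥ EB]
2. B_y = -7  [EA ∥ BD ∩ AD ∥ EB]
   → B = (6, -7)
3. C_x = 14  [line 2·x + 4·y + -48 = 0 ∩ |CB|² = 208]
4. C_y = 5  [line 2·x + 4·y + -48 = 0 ∩ |CB|² = 208]
   → C = (14, 5)

B = (6, -7)
C = (14, 5)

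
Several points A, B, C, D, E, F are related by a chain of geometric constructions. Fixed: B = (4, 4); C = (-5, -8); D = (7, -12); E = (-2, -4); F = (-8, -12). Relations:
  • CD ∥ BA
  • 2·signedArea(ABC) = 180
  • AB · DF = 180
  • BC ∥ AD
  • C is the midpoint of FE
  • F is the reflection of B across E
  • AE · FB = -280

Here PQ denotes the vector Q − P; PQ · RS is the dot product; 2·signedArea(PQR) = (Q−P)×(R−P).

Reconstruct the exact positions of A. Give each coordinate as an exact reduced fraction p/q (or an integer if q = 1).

1. A_x = 16  [BC ∥ AD ∩ CD ∥ BA]
2. A_y = 0  [BC ∥ AD ∩ CD ∥ BA]
   → A = (16, 0)

A = (16, 0)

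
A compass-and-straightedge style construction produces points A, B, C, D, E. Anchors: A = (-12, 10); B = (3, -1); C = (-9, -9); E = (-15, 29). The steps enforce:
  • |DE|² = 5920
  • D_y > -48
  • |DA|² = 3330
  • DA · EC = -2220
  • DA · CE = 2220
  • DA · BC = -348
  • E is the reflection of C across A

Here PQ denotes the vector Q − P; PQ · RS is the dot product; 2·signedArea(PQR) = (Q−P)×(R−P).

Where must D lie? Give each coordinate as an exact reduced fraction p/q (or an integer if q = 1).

1. D_x = -3  [DA · EC = -2220 ∩ DA · BC = -348]
2. D_y = -47  [DA · EC = -2220 ∩ DA · BC = -348]
   → D = (-3, -47)

D = (-3, -47)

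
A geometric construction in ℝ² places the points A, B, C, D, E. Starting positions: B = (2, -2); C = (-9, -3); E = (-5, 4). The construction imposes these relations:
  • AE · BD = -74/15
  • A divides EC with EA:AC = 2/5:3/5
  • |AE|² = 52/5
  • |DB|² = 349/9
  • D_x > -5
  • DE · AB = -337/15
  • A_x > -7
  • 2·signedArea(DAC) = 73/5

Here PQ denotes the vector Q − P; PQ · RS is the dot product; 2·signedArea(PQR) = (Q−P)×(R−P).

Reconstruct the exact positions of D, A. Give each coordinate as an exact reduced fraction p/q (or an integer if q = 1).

1. A_x = -33/5  [A divides EC with EA:AC = 2/5:3/5]
2. A_y = 6/5  [A divides EC with EA:AC = 2/5:3/5]
   → A = (-33/5, 6/5)
3. D_x = -4  [2·signedArea(DAC) = 73/5 ∩ AE · BD = -74/15]
4. D_y = -1/3  [2·signedArea(DAC) = 73/5 ∩ AE · BD = -74/15]
   → D = (-4, -1/3)

A = (-33/5, 6/5)
D = (-4, -1/3)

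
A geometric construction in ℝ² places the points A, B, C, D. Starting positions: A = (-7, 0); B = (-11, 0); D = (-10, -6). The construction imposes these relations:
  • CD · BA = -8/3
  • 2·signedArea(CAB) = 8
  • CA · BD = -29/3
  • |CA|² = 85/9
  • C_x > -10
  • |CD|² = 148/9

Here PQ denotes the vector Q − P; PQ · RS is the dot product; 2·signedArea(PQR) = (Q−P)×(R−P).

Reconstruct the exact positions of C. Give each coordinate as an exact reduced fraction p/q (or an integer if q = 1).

1. C_x = -28/3  [CD · BA = -8/3 ∩ 2·signedArea(CAB) = 8]
2. C_y = -2  [CD · BA = -8/3 ∩ 2·signedArea(CAB) = 8]
   → C = (-28/3, -2)

C = (-28/3, -2)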